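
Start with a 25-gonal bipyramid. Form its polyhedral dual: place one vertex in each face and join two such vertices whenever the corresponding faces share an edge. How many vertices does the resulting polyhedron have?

The base solid has V = 27, E = 75, F = 50.
The dual swaps V and F and preserves E: V′ = F = 50, E′ = E = 75, F′ = V = 27.

50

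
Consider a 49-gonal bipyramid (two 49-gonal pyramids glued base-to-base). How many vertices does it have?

A bipyramid over an n-gon has 2n triangular faces and n + 2 vertices: V = 49 + 2 = 51, E = 3·49 = 147, F = 2·49 = 98.

51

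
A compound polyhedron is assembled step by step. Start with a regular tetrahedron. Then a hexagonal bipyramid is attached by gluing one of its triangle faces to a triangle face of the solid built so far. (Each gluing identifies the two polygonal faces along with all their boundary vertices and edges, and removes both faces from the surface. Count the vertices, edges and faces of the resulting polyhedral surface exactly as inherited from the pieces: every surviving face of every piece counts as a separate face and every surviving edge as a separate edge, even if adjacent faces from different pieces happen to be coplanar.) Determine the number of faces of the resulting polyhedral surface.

A regular tetrahedron: V=4, E=6, F=4.
Attach a hexagonal bipyramid (V=8, E=18, F=12) along a 3-gon: merge 3 vertices and 3 edges, delete both glued faces → V=9, E=21, F=14.
Check: V − E + F = 9 − 21 + 14 = 2.

14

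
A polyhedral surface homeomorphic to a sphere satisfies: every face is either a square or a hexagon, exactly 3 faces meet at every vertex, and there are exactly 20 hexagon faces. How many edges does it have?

Let x be the number of squares; then F = 20 + x.
Edge–face incidences: 2E = 6·20 + 4·x = 120 + 4x.
Every vertex has degree 3, so 3V = 2E.
Euler: V − E + F = 2 ⇒ (2E)/3 − E + (20 + x) = 2.
Multiply by 6: 2·(2E) − 3·(2E) + 6·(20 + x) = 12, i.e. 120 + 6x − (120 + 4x) = 12.
Collecting terms: 2x = 12, so x = 6.
Then 2E = 120 + 4·6 = 144, so E = 72, V = 2E/3 = 48, F = 20 + 6 = 26.

72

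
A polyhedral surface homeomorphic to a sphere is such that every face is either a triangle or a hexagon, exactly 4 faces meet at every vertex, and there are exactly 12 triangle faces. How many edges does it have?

Let x be the number of hexagons; then F = 12 + x.
Edge–face incidences: 2E = 3·12 + 6·x = 36 + 6x.
Every vertex has degree 4, so 4V = 2E.
Euler: V − E + F = 2 ⇒ (2E)/4 − E + (12 + x) = 2.
Multiply by 8: 2·(2E) − 4·(2E) + 8·(12 + x) = 16, i.e. 96 + 8x − 2·(36 + 6x) = 16.
Collecting terms: −4x + 24 = 16, so −4x = −8, so x = 2.
Then 2E = 36 + 6·2 = 48, so E = 24, V = 2E/4 = 12, F = 12 + 2 = 14.

24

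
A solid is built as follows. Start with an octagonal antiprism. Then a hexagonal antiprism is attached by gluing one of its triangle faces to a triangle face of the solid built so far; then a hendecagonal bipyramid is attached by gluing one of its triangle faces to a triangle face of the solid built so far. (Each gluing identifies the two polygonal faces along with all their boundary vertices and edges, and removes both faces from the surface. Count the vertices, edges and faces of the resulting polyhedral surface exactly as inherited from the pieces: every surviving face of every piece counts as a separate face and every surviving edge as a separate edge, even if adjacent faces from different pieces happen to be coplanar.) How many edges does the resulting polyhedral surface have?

83

An octagonal antiprism: V=16, E=32, F=18.
Attach a hexagonal antiprism (V=12, E=24, F=14) along a 3-gon: merge 3 vertices and 3 edges, delete both glued faces → V=25, E=53, F=30.
Attach a hendecagonal bipyramid (V=13, E=33, F=22) along a 3-gon: merge 3 vertices and 3 edges, delete both glued faces → V=35, E=83, F=50.
Check: V − E + F = 35 − 83 + 50 = 2.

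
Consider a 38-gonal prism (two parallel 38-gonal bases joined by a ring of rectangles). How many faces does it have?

A prism on an n-gon has two n-gon bases and n rectangular sides: V = 2·38 = 76, E = 3·38 = 114, F = 38 + 2 = 40.

40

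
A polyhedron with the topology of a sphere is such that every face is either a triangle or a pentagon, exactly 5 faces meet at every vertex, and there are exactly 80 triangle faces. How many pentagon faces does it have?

Let x be the number of pentagons; then F = 80 + x.
Edge–face incidences: 2E = 3·80 + 5·x = 240 + 5x.
Every vertex has degree 5, so 5V = 2E.
Euler: V − E + F = 2 ⇒ (2E)/5 − E + (80 + x) = 2.
Multiply by 10: 2·(2E) − 5·(2E) + 10·(80 + x) = 20, i.e. 800 + 10x − 3·(240 + 5x) = 20.
Collecting terms: −5x + 80 = 20, so −5x = −60, so x = 12.
Then 2E = 240 + 5·12 = 300, so E = 150, V = 2E/5 = 60, F = 80 + 12 = 92.

12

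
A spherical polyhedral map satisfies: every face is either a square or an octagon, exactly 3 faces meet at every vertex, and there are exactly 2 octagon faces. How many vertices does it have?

Let x be the number of squares; then F = 2 + x.
Edge–face incidences: 2E = 8·2 + 4·x = 16 + 4x.
Every vertex has degree 3, so 3V = 2E.
Euler: V − E + F = 2 ⇒ (2E)/3 − E + (2 + x) = 2.
Multiply by 6: 2·(2E) − 3·(2E) + 6·(2 + x) = 12, i.e. 12 + 6x − (16 + 4x) = 12.
Collecting terms: 2x − 4 = 12, so 2x = 16, so x = 8.
Then 2E = 16 + 4·8 = 48, so E = 24, V = 2E/3 = 16, F = 2 + 8 = 10.

16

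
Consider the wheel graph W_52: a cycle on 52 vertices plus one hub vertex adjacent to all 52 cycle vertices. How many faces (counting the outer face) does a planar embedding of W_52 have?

W_52 has V = 52 + 1 = 53 vertices and E = 2·52 = 104 edges.
By Euler's formula F = 2 − V + E = 2 − 53 + 104 = 53.

53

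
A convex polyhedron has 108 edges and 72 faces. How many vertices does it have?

38

Here V − E + F = 2.
V = 2 + E − F = 2 + 108 − 72 = 38.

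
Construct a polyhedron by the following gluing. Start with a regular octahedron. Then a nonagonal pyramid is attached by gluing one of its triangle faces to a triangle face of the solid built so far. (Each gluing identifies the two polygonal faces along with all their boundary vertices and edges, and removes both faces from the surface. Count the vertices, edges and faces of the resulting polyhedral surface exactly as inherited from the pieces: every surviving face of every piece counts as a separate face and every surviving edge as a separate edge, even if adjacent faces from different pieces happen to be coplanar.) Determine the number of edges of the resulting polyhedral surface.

27

A regular octahedron: V=6, E=12, F=8.
Attach a nonagonal pyramid (V=10, E=18, F=10) along a 3-gon: merge 3 vertices and 3 edges, delete both glued faces → V=13, E=27, F=16.
Check: V − E + F = 13 − 27 + 16 = 2.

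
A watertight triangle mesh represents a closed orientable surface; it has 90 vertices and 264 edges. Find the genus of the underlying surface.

0

Every face is a triangle and each edge borders two faces, so 3F = 2·264, giving F = 176.
χ = V − E + F = 90 − 264 + 176 = 2.
For a closed orientable surface χ = 2 − 2g, so g = (2 − (2))/2 = 0.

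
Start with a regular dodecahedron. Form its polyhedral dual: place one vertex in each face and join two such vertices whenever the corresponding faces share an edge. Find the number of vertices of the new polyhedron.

12

The base solid has V = 20, E = 30, F = 12.
The dual swaps V and F and preserves E: V′ = F = 12, E′ = E = 30, F′ = V = 20.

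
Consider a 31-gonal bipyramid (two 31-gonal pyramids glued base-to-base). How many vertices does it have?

A bipyramid over an n-gon has 2n triangular faces and n + 2 vertices: V = 31 + 2 = 33, E = 3·31 = 93, F = 2·31 = 62.

33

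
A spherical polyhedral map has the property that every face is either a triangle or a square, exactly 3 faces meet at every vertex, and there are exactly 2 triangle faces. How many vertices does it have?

Let x be the number of squares; then F = 2 + x.
Edge–face incidences: 2E = 3·2 + 4·x = 6 + 4x.
Every vertex has degree 3, so 3V = 2E.
Euler: V − E + F = 2 ⇒ (2E)/3 − E + (2 + x) = 2.
Multiply by 6: 2·(2E) − 3·(2E) + 6·(2 + x) = 12, i.e. 12 + 6x − (6 + 4x) = 12.
Collecting terms: 2x + 6 = 12, so 2x = 6, so x = 3.
Then 2E = 6 + 4·3 = 18, so E = 9, V = 2E/3 = 6, F = 2 + 3 = 5.

6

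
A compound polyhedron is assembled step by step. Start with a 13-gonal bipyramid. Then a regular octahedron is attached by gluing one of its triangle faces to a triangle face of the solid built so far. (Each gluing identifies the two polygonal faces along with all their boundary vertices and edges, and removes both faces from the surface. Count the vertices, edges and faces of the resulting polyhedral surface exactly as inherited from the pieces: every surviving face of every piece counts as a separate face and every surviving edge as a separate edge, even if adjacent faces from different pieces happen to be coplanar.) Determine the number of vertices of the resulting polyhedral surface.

A 13-gonal bipyramid: V=15, E=39, F=26.
Attach a regular octahedron (V=6, E=12, F=8) along a 3-gon: merge 3 vertices and 3 edges, delete both glued faces → V=18, E=48, F=32.
Check: V − E + F = 18 − 48 + 32 = 2.

18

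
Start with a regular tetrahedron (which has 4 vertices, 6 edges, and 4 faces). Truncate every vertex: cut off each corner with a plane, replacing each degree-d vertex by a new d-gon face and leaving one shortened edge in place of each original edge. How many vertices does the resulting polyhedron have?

12

Truncation replaces each original edge-end by a new vertex, so V′ = 2E = 12.
Each original edge survives, and each old vertex of degree d contributes d new edges; summing degrees gives Σd = 2E, so E′ = E + 2E = 3E = 18.
Each original face survives and each original vertex becomes one new face: F′ = F + V = 8.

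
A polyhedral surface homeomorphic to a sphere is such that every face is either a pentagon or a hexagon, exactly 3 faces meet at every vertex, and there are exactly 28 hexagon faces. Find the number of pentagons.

Let x be the number of pentagons; then F = 28 + x.
Edge–face incidences: 2E = 6·28 + 5·x = 168 + 5x.
Every vertex has degree 3, so 3V = 2E.
Euler: V − E + F = 2 ⇒ (2E)/3 − E + (28 + x) = 2.
Multiply by 6: 2·(2E) − 3·(2E) + 6·(28 + x) = 12, i.e. 168 + 6x − (168 + 5x) = 12.
Collecting terms: x = 12.
Then 2E = 168 + 5·12 = 228, so E = 114, V = 2E/3 = 76, F = 28 + 12 = 40.

12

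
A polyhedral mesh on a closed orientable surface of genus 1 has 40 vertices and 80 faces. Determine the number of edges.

For a closed orientable surface of genus 1, χ = 2 − 2·1 = 0.
E = V + F − (0) = 40 + 80 − (0) = 120.

120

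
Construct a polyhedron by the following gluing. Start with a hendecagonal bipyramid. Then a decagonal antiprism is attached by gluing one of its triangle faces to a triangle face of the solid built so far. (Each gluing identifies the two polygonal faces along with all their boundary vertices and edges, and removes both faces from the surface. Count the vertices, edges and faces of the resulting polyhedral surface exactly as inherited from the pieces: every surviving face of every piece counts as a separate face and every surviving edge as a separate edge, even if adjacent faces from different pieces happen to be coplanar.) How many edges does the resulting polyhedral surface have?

A hendecagonal bipyramid: V=13, E=33, F=22.
Attach a decagonal antiprism (V=20, E=40, F=22) along a 3-gon: merge 3 vertices and 3 edges, delete both glued faces → V=30, E=70, F=42.
Check: V − E + F = 30 − 70 + 42 = 2.

70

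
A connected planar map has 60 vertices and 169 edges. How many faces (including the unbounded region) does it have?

111

Euler's formula for a connected plane graph: V − E + F = 2, so F = 2 − 60 + 169 = 111.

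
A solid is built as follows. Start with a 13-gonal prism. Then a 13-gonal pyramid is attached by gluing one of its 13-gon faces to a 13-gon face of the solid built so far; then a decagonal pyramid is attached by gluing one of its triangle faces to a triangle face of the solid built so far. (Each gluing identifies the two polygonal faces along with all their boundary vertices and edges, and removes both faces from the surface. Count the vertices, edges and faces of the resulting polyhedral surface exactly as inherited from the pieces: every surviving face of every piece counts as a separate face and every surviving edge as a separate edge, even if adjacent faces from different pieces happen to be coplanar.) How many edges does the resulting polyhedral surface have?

A 13-gonal prism: V=26, E=39, F=15.
Attach a 13-gonal pyramid (V=14, E=26, F=14) along a 13-gon: merge 13 vertices and 13 edges, delete both glued faces → V=27, E=52, F=27.
Attach a decagonal pyramid (V=11, E=20, F=11) along a 3-gon: merge 3 vertices and 3 edges, delete both glued faces → V=35, E=69, F=36.
Check: V − E + F = 35 − 69 + 36 = 2.

69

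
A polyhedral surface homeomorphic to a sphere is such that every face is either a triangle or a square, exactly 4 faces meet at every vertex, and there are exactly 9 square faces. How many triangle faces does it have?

Let x be the number of triangles; then F = 9 + x.
Edge–face incidences: 2E = 4·9 + 3·x = 36 + 3x.
Every vertex has degree 4, so 4V = 2E.
Euler: V − E + F = 2 ⇒ (2E)/4 − E + (9 + x) = 2.
Multiply by 8: 2·(2E) − 4·(2E) + 8·(9 + x) = 16, i.e. 72 + 8x − 2·(36 + 3x) = 16.
Collecting terms: 2x = 16, so x = 8.
Then 2E = 36 + 3·8 = 60, so E = 30, V = 2E/4 = 15, F = 9 + 8 = 17.

8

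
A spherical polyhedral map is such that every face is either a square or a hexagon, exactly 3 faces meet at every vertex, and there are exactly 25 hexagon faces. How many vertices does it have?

58

Let x be the number of squares; then F = 25 + x.
Edge–face incidences: 2E = 6·25 + 4·x = 150 + 4x.
Every vertex has degree 3, so 3V = 2E.
Euler: V − E + F = 2 ⇒ (2E)/3 − E + (25 + x) = 2.
Multiply by 6: 2·(2E) − 3·(2E) + 6·(25 + x) = 12, i.e. 150 + 6x − (150 + 4x) = 12.
Collecting terms: 2x = 12, so x = 6.
Then 2E = 150 + 4·6 = 174, so E = 87, V = 2E/3 = 58, F = 25 + 6 = 31.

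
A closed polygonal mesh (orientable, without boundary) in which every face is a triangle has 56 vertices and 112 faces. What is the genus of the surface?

Every face is a triangle, so 2E = 3·112 = 336, giving E = 168.
χ = V − E + F = 56 − 168 + 112 = 0.
For a closed orientable surface χ = 2 − 2g, so g = (2 − (0))/2 = 1.

1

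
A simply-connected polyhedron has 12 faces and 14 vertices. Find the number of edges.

24

Here V − E + F = 2.
E = V + F − (2) = 14 + 12 − (2) = 24.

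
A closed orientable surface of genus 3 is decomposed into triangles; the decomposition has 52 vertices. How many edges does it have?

χ = 2 − 2·3 = -4, and every face is a triangle so 3F = 2E.
V − E + F = -4 with E = 3F/2 gives 52 − (3/2 − 1)·F = -4, so F = 112 and E = 168.

168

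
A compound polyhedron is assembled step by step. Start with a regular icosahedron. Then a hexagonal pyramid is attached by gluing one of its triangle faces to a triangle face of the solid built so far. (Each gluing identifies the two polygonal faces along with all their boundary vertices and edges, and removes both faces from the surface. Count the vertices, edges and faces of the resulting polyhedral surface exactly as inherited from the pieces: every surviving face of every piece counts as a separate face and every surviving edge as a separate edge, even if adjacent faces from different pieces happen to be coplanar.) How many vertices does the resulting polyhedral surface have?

16

A regular icosahedron: V=12, E=30, F=20.
Attach a hexagonal pyramid (V=7, E=12, F=7) along a 3-gon: merge 3 vertices and 3 edges, delete both glued faces → V=16, E=39, F=25.
Check: V − E + F = 16 − 39 + 25 = 2.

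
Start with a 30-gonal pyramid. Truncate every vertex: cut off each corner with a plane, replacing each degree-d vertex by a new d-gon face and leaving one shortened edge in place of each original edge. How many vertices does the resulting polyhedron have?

The base solid has V = 31, E = 60, F = 31.
Truncation replaces each original edge-end by a new vertex, so V′ = 2E = 120.
Each original edge survives, and each old vertex of degree d contributes d new edges; summing degrees gives Σd = 2E, so E′ = E + 2E = 3E = 180.
Each original face survives and each original vertex becomes one new face: F′ = F + V = 62.

120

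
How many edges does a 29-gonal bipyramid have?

87

A bipyramid over an n-gon has 2n triangular faces and n + 2 vertices: V = 29 + 2 = 31, E = 3·29 = 87, F = 2·29 = 58.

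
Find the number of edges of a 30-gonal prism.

90

A prism on an n-gon has two n-gon bases and n rectangular sides: V = 2·30 = 60, E = 3·30 = 90, F = 30 + 2 = 32.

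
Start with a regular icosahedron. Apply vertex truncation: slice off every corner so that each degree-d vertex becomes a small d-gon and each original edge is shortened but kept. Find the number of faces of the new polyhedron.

The base solid has V = 12, E = 30, F = 20.
Truncation replaces each original edge-end by a new vertex, so V′ = 2E = 60.
Each original edge survives, and each old vertex of degree d contributes d new edges; summing degrees gives Σd = 2E, so E′ = E + 2E = 3E = 90.
Each original face survives and each original vertex becomes one new face: F′ = F + V = 32.

32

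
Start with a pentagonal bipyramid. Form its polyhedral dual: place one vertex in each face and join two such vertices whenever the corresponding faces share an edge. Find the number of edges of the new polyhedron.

The base solid has V = 7, E = 15, F = 10.
The dual swaps V and F and preserves E: V′ = F = 10, E′ = E = 15, F′ = V = 7.

15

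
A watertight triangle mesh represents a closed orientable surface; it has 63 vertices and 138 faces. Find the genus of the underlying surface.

Every face is a triangle, so 2E = 3·138 = 414, giving E = 207.
χ = V − E + F = 63 − 207 + 138 = -6.
For a closed orientable surface χ = 2 − 2g, so g = (2 − (-6))/2 = 4.

4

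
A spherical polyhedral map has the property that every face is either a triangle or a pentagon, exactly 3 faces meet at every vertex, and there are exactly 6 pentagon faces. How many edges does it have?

Let x be the number of triangles; then F = 6 + x.
Edge–face incidences: 2E = 5·6 + 3·x = 30 + 3x.
Every vertex has degree 3, so 3V = 2E.
Euler: V − E + F = 2 ⇒ (2E)/3 − E + (6 + x) = 2.
Multiply by 6: 2·(2E) − 3·(2E) + 6·(6 + x) = 12, i.e. 36 + 6x − (30 + 3x) = 12.
Collecting terms: 3x + 6 = 12, so 3x = 6, so x = 2.
Then 2E = 30 + 3·2 = 36, so E = 18, V = 2E/3 = 12, F = 6 + 2 = 8.

18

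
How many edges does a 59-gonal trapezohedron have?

236

The n-trapezohedron (dual of the n-antiprism) has V = 2·59 + 2 = 120, E = 4·59 = 236, F = 2·59 = 118.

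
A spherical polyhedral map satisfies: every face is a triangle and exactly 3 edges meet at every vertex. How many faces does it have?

Each face has 3 edges and each edge borders two faces, so 2E = 3F.
Each vertex has degree 3, so 3V = 2E and hence V = 3F/3.
Euler: V − E + F = 2 ⇒ (3F/3) − (3F/2) + F = 2.
Multiply by 6: (6 − 9 + 6)F = 12, i.e. 3F = 12.
So F = 4, E = 3·4/2 = 6, V = 3·4/3 = 4.

4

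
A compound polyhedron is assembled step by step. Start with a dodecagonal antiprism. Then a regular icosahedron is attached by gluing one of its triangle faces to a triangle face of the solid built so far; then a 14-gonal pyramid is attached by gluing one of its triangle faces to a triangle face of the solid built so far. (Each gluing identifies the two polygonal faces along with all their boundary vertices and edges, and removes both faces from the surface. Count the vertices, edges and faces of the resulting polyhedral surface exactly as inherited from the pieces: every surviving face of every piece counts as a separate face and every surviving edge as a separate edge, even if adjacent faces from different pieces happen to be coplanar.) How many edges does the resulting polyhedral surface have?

100

A dodecagonal antiprism: V=24, E=48, F=26.
Attach a regular icosahedron (V=12, E=30, F=20) along a 3-gon: merge 3 vertices and 3 edges, delete both glued faces → V=33, E=75, F=44.
Attach a 14-gonal pyramid (V=15, E=28, F=15) along a 3-gon: merge 3 vertices and 3 edges, delete both glued faces → V=45, E=100, F=57.
Check: V − E + F = 45 − 100 + 57 = 2.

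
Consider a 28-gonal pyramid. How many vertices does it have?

29

A pyramid on an n-gon base has one n-gon and n triangles: V = 28 + 1 = 29, E = 2·28 = 56, F = 28 + 1 = 29.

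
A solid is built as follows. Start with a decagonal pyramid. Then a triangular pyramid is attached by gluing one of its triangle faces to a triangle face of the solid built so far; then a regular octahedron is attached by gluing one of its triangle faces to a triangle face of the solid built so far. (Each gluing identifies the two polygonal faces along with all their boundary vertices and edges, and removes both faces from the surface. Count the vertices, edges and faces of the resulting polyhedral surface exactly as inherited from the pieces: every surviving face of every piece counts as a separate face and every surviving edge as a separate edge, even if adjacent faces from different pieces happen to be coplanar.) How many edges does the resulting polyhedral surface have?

A decagonal pyramid: V=11, E=20, F=11.
Attach a triangular pyramid (V=4, E=6, F=4) along a 3-gon: merge 3 vertices and 3 edges, delete both glued faces → V=12, E=23, F=13.
Attach a regular octahedron (V=6, E=12, F=8) along a 3-gon: merge 3 vertices and 3 edges, delete both glued faces → V=15, E=32, F=19.
Check: V − E + F = 15 − 32 + 19 = 2.

32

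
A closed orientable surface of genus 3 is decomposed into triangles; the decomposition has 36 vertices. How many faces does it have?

80

χ = 2 − 2·3 = -4, and every face is a triangle so 3F = 2E.
V − E + F = -4 with E = 3F/2 gives 36 − (3/2 − 1)·F = -4, so F = 80 and E = 120.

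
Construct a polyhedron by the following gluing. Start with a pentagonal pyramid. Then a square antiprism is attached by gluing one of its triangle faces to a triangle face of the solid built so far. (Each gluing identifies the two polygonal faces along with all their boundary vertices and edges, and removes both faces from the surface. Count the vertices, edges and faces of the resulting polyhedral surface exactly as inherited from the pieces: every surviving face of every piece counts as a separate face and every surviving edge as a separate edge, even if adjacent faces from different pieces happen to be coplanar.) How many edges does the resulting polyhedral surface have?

A pentagonal pyramid: V=6, E=10, F=6.
Attach a square antiprism (V=8, E=16, F=10) along a 3-gon: merge 3 vertices and 3 edges, delete both glued faces → V=11, E=23, F=14.
Check: V − E + F = 11 − 23 + 14 = 2.

23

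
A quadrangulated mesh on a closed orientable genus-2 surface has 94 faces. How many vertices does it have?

92

χ = 2 − 2·2 = -2, and every face is a square so 4F = 2E.
E = 4·94/2 = 188. Then V = -2 + E − F = -2 + 188 − 94 = 92.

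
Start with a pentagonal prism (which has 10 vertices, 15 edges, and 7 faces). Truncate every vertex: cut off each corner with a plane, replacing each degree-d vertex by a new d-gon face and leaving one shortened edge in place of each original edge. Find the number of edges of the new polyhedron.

Truncation replaces each original edge-end by a new vertex, so V′ = 2E = 30.
Each original edge survives, and each old vertex of degree d contributes d new edges; summing degrees gives Σd = 2E, so E′ = E + 2E = 3E = 45.
Each original face survives and each original vertex becomes one new face: F′ = F + V = 17.

45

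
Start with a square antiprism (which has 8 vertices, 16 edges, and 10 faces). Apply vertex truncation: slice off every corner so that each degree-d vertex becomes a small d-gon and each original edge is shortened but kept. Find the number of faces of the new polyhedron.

Truncation replaces each original edge-end by a new vertex, so V′ = 2E = 32.
Each original edge survives, and each old vertex of degree d contributes d new edges; summing degrees gives Σd = 2E, so E′ = E + 2E = 3E = 48.
Each original face survives and each original vertex becomes one new face: F′ = F + V = 18.

18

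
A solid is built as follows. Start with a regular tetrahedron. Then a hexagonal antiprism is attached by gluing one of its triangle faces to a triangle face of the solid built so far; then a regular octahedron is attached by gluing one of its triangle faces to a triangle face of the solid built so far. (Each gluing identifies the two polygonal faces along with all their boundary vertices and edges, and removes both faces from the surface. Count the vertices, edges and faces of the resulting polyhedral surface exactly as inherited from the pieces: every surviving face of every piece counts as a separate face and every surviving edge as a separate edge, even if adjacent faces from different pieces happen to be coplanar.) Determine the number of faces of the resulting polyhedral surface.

A regular tetrahedron: V=4, E=6, F=4.
Attach a hexagonal antiprism (V=12, E=24, F=14) along a 3-gon: merge 3 vertices and 3 edges, delete both glued faces → V=13, E=27, F=16.
Attach a regular octahedron (V=6, E=12, F=8) along a 3-gon: merge 3 vertices and 3 edges, delete both glued faces → V=16, E=36, F=22.
Check: V − E + F = 16 − 36 + 22 = 2.

22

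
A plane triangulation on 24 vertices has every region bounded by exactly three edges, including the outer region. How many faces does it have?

44

In a plane triangulation 3F = 2E and V − E + F = 2, so F = 2V − 4 = 2·24 − 4 = 44.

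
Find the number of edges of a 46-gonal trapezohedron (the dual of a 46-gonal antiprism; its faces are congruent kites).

184

The n-trapezohedron (dual of the n-antiprism) has V = 2·46 + 2 = 94, E = 4·46 = 184, F = 2·46 = 92.
Check: V − E + F = 94 − 184 + 92 = 2.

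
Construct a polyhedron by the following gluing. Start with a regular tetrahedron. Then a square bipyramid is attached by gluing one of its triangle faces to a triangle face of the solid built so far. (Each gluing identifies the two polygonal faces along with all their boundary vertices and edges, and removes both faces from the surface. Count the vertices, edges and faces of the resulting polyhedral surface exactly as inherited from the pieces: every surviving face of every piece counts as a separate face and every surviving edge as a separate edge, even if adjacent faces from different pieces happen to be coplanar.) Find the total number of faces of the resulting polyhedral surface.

A regular tetrahedron: V=4, E=6, F=4.
Attach a square bipyramid (V=6, E=12, F=8) along a 3-gon: merge 3 vertices and 3 edges, delete both glued faces → V=7, E=15, F=10.
Check: V − E + F = 7 − 15 + 10 = 2.

10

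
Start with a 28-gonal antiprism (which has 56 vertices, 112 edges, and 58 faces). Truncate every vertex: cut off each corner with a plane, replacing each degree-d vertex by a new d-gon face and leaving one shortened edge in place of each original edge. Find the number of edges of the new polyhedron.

Truncation replaces each original edge-end by a new vertex, so V′ = 2E = 224.
Each original edge survives, and each old vertex of degree d contributes d new edges; summing degrees gives Σd = 2E, so E′ = E + 2E = 3E = 336.
Each original face survives and each original vertex becomes one new face: F′ = F + V = 114.

336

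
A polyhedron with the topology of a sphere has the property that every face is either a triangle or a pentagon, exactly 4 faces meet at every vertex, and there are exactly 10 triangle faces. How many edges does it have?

Let x be the number of pentagons; then F = 10 + x.
Edge–face incidences: 2E = 3·10 + 5·x = 30 + 5x.
Every vertex has degree 4, so 4V = 2E.
Euler: V − E + F = 2 ⇒ (2E)/4 − E + (10 + x) = 2.
Multiply by 8: 2·(2E) − 4·(2E) + 8·(10 + x) = 16, i.e. 80 + 8x − 2·(30 + 5x) = 16.
Collecting terms: −2x + 20 = 16, so −2x = −4, so x = 2.
Then 2E = 30 + 5·2 = 40, so E = 20, V = 2E/4 = 10, F = 10 + 2 = 12.

20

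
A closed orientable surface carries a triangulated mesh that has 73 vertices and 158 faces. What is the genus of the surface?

4

Every face is a triangle, so 2E = 3·158 = 474, giving E = 237.
χ = V − E + F = 73 − 237 + 158 = -6.
For a closed orientable surface χ = 2 − 2g, so g = (2 − (-6))/2 = 4.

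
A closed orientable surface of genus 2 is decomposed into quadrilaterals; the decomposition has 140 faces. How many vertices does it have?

138

χ = 2 − 2·2 = -2, and every face is a square so 4F = 2E.
E = 4·140/2 = 280. Then V = -2 + E − F = -2 + 280 − 140 = 138.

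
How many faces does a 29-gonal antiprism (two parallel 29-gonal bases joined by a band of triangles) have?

An antiprism on an n-gon has two n-gon caps and 2n triangles: V = 2·29 = 58, E = 4·29 = 116, F = 2·29 + 2 = 60.

60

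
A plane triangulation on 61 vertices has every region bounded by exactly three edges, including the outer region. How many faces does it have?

118

In a plane triangulation 3F = 2E and V − E + F = 2, so F = 2V − 4 = 2·61 − 4 = 118.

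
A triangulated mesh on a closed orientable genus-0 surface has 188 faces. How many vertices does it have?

96

χ = 2 − 2·0 = 2, and every face is a triangle so 3F = 2E.
E = 3·188/2 = 282. Then V = 2 + E − F = 2 + 282 − 188 = 96.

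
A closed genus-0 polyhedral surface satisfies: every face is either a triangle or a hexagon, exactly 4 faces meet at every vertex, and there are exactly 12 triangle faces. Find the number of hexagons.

2

Let x be the number of hexagons; then F = 12 + x.
Edge–face incidences: 2E = 3·12 + 6·x = 36 + 6x.
Every vertex has degree 4, so 4V = 2E.
Euler: V − E + F = 2 ⇒ (2E)/4 − E + (12 + x) = 2.
Multiply by 8: 2·(2E) − 4·(2E) + 8·(12 + x) = 16, i.e. 96 + 8x − 2·(36 + 6x) = 16.
Collecting terms: −4x + 24 = 16, so −4x = −8, so x = 2.
Then 2E = 36 + 6·2 = 48, so E = 24, V = 2E/4 = 12, F = 12 + 2 = 14.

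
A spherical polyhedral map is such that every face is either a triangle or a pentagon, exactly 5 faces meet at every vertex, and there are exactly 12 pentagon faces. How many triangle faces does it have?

80

Let x be the number of triangles; then F = 12 + x.
Edge–face incidences: 2E = 5·12 + 3·x = 60 + 3x.
Every vertex has degree 5, so 5V = 2E.
Euler: V − E + F = 2 ⇒ (2E)/5 − E + (12 + x) = 2.
Multiply by 10: 2·(2E) − 5·(2E) + 10·(12 + x) = 20, i.e. 120 + 10x − 3·(60 + 3x) = 20.
Collecting terms: x − 60 = 20, so x = 80.
Then 2E = 60 + 3·80 = 300, so E = 150, V = 2E/5 = 60, F = 12 + 80 = 92.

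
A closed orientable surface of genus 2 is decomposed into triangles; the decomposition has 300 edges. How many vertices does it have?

98

χ = 2 − 2·2 = -2, and every face is a triangle so 3F = 2E.
F = 2E/3 = 200. Then V = -2 + E − F = -2 + 300 − 200 = 98.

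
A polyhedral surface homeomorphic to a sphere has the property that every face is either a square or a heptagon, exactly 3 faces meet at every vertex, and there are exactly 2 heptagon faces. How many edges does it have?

21

Let x be the number of squares; then F = 2 + x.
Edge–face incidences: 2E = 7·2 + 4·x = 14 + 4x.
Every vertex has degree 3, so 3V = 2E.
Euler: V − E + F = 2 ⇒ (2E)/3 − E + (2 + x) = 2.
Multiply by 6: 2·(2E) − 3·(2E) + 6·(2 + x) = 12, i.e. 12 + 6x − (14 + 4x) = 12.
Collecting terms: 2x − 2 = 12, so 2x = 14, so x = 7.
Then 2E = 14 + 4·7 = 42, so E = 21, V = 2E/3 = 14, F = 2 + 7 = 9.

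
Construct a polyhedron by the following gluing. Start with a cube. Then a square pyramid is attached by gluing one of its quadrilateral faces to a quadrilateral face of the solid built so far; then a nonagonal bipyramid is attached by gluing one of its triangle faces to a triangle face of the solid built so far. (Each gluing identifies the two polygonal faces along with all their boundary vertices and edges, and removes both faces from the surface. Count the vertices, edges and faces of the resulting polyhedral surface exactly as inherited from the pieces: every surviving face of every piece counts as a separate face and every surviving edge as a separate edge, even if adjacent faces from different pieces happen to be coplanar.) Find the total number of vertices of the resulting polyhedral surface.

A cube: V=8, E=12, F=6.
Attach a square pyramid (V=5, E=8, F=5) along a 4-gon: merge 4 vertices and 4 edges, delete both glued faces → V=9, E=16, F=9.
Attach a nonagonal bipyramid (V=11, E=27, F=18) along a 3-gon: merge 3 vertices and 3 edges, delete both glued faces → V=17, E=40, F=25.
Check: V − E + F = 17 − 40 + 25 = 2.

17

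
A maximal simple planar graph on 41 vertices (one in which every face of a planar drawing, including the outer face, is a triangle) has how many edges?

117

In a plane triangulation 3F = 2E and V − E + F = 2, so E = 3V − 6 = 3·41 − 6 = 117.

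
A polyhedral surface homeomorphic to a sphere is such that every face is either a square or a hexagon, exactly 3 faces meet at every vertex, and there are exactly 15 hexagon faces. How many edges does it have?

57

Let x be the number of squares; then F = 15 + x.
Edge–face incidences: 2E = 6·15 + 4·x = 90 + 4x.
Every vertex has degree 3, so 3V = 2E.
Euler: V − E + F = 2 ⇒ (2E)/3 − E + (15 + x) = 2.
Multiply by 6: 2·(2E) − 3·(2E) + 6·(15 + x) = 12, i.e. 90 + 6x − (90 + 4x) = 12.
Collecting terms: 2x = 12, so x = 6.
Then 2E = 90 + 4·6 = 114, so E = 57, V = 2E/3 = 38, F = 15 + 6 = 21.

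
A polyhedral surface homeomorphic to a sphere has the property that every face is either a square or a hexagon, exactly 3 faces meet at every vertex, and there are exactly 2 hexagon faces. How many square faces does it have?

Let x be the number of squares; then F = 2 + x.
Edge–face incidences: 2E = 6·2 + 4·x = 12 + 4x.
Every vertex has degree 3, so 3V = 2E.
Euler: V − E + F = 2 ⇒ (2E)/3 − E + (2 + x) = 2.
Multiply by 6: 2·(2E) − 3·(2E) + 6·(2 + x) = 12, i.e. 12 + 6x − (12 + 4x) = 12.
Collecting terms: 2x = 12, so x = 6.
Then 2E = 12 + 4·6 = 36, so E = 18, V = 2E/3 = 12, F = 2 + 6 = 8.

6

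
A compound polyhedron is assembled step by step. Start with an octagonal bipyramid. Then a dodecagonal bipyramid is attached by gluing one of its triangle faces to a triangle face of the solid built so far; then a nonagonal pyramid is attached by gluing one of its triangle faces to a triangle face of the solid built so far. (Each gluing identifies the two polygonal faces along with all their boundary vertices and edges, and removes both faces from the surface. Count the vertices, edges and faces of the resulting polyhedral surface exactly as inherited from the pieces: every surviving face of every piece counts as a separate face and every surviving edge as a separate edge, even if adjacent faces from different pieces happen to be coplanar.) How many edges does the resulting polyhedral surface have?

72

An octagonal bipyramid: V=10, E=24, F=16.
Attach a dodecagonal bipyramid (V=14, E=36, F=24) along a 3-gon: merge 3 vertices and 3 edges, delete both glued faces → V=21, E=57, F=38.
Attach a nonagonal pyramid (V=10, E=18, F=10) along a 3-gon: merge 3 vertices and 3 edges, delete both glued faces → V=28, E=72, F=46.
Check: V − E + F = 28 − 72 + 46 = 2.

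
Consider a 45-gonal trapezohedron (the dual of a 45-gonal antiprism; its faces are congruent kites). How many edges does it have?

The n-trapezohedron (dual of the n-antiprism) has V = 2·45 + 2 = 92, E = 4·45 = 180, F = 2·45 = 90.
Check: V − E + F = 92 − 180 + 90 = 2.

180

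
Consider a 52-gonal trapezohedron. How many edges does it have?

208

The n-trapezohedron (dual of the n-antiprism) has V = 2·52 + 2 = 106, E = 4·52 = 208, F = 2·52 = 104.
Check: V − E + F = 106 − 208 + 104 = 2.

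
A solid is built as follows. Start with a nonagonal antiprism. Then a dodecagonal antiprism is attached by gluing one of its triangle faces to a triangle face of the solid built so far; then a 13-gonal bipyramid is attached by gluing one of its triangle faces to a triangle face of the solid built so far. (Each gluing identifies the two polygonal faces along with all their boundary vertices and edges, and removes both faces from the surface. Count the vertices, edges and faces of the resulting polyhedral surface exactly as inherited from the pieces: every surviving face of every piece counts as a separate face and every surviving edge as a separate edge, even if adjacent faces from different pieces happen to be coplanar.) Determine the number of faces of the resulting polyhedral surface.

A nonagonal antiprism: V=18, E=36, F=20.
Attach a dodecagonal antiprism (V=24, E=48, F=26) along a 3-gon: merge 3 vertices and 3 edges, delete both glued faces → V=39, E=81, F=44.
Attach a 13-gonal bipyramid (V=15, E=39, F=26) along a 3-gon: merge 3 vertices and 3 edges, delete both glued faces → V=51, E=117, F=68.
Check: V − E + F = 51 − 117 + 68 = 2.

68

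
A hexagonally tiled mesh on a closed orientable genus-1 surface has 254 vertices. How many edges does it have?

381

χ = 2 − 2·1 = 0, and every face is a hexagon so 6F = 2E.
V − E + F = 0 with E = 6F/2 gives 254 − (6/2 − 1)·F = 0, so F = 127 and E = 381.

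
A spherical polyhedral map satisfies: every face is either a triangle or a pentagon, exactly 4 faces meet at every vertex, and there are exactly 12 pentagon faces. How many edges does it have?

60

Let x be the number of triangles; then F = 12 + x.
Edge–face incidences: 2E = 5·12 + 3·x = 60 + 3x.
Every vertex has degree 4, so 4V = 2E.
Euler: V − E + F = 2 ⇒ (2E)/4 − E + (12 + x) = 2.
Multiply by 8: 2·(2E) − 4·(2E) + 8·(12 + x) = 16, i.e. 96 + 8x − 2·(60 + 3x) = 16.
Collecting terms: 2x − 24 = 16, so 2x = 40, so x = 20.
Then 2E = 60 + 3·20 = 120, so E = 60, V = 2E/4 = 30, F = 12 + 20 = 32.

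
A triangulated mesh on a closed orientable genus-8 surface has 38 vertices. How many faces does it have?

χ = 2 − 2·8 = -14, and every face is a triangle so 3F = 2E.
V − E + F = -14 with E = 3F/2 gives 38 − (3/2 − 1)·F = -14, so F = 104 and E = 156.

104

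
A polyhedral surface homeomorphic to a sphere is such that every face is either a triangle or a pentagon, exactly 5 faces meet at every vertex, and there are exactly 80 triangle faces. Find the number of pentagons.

Let x be the number of pentagons; then F = 80 + x.
Edge–face incidences: 2E = 3·80 + 5·x = 240 + 5x.
Every vertex has degree 5, so 5V = 2E.
Euler: V − E + F = 2 ⇒ (2E)/5 − E + (80 + x) = 2.
Multiply by 10: 2·(2E) − 5·(2E) + 10·(80 + x) = 20, i.e. 800 + 10x − 3·(240 + 5x) = 20.
Collecting terms: −5x + 80 = 20, so −5x = −60, so x = 12.
Then 2E = 240 + 5·12 = 300, so E = 150, V = 2E/5 = 60, F = 80 + 12 = 92.

12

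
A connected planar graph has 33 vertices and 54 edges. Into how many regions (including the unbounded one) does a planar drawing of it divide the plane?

Euler's formula for a connected plane graph: V − E + F = 2, so F = 2 − 33 + 54 = 23.

23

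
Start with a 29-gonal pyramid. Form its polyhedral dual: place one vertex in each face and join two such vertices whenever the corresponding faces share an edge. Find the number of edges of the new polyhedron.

The base solid has V = 30, E = 58, F = 30.
The dual swaps V and F and preserves E: V′ = F = 30, E′ = E = 58, F′ = V = 30.

58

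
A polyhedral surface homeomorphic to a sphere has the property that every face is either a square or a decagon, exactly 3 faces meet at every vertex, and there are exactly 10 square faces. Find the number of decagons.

2

Let x be the number of decagons; then F = 10 + x.
Edge–face incidences: 2E = 4·10 + 10·x = 40 + 10x.
Every vertex has degree 3, so 3V = 2E.
Euler: V − E + F = 2 ⇒ (2E)/3 − E + (10 + x) = 2.
Multiply by 6: 2·(2E) − 3·(2E) + 6·(10 + x) = 12, i.e. 60 + 6x − (40 + 10x) = 12.
Collecting terms: −4x + 20 = 12, so −4x = −8, so x = 2.
Then 2E = 40 + 10·2 = 60, so E = 30, V = 2E/3 = 20, F = 10 + 2 = 12.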